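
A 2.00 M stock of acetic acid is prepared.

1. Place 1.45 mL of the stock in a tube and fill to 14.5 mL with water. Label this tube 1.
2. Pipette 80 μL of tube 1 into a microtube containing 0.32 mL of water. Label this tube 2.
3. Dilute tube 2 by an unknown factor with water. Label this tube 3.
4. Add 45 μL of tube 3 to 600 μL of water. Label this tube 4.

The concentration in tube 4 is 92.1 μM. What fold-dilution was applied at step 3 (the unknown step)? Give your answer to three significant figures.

30.3-fold

Step 1: 1.45 mL brought to 14.5 mL → factor 14.5/1.45 = 10
Step 2: 80 μL + 0.32 mL = 400 μL total → factor 400/80 = 5
Step 3: unknown factor x
Step 4: 45 μL + 600 μL = 645 μL total → factor 645/45 = 14.333
Product of known-step factors = 716.67
Overall factor = 2.00 M / (92.1 μM) = 21716
x = 21716 / 716.67 = 30.3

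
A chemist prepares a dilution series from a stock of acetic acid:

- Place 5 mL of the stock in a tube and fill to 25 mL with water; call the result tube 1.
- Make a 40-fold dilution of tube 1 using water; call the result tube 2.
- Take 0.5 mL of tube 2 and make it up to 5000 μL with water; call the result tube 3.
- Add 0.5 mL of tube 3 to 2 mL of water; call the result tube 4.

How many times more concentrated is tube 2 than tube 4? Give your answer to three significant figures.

Step 1: 5 mL brought to 25 mL → factor 25/5 = 5
Step 2: 40-fold → factor 40
Step 3: 0.5 mL brought to 5000 μL → factor 5/0.5 = 10
Step 4: 0.5 mL + 2 mL = 2.5 mL total → factor 2.5/0.5 = 5
Dilution factor to tube 2 = 200; to tube 4 = 10000
[tube 2]/[tube 4] = (factor to tube 4)/(factor to tube 2) = 10000/200 = 50.0

50.0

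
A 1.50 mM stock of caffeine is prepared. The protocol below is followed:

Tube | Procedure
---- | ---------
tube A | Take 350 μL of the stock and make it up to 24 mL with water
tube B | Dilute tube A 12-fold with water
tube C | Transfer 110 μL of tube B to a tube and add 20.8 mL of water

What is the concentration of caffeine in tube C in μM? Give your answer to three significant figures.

Step 1: 350 μL brought to 24 mL → factor 24000/350 = 68.571
Step 2: 12-fold → factor 12
Step 3: 110 μL + 20.8 mL = 20910 μL total → factor 20910/110 = 190.09
Overall dilution factor = 68.571 × 12 × 190.09 = 1.5642 × 10^5
Final = 1.50 mM / 1.5642 × 10^5 = 9.590 × 10^-6 mM = 0.00959 μM

0.00959 μM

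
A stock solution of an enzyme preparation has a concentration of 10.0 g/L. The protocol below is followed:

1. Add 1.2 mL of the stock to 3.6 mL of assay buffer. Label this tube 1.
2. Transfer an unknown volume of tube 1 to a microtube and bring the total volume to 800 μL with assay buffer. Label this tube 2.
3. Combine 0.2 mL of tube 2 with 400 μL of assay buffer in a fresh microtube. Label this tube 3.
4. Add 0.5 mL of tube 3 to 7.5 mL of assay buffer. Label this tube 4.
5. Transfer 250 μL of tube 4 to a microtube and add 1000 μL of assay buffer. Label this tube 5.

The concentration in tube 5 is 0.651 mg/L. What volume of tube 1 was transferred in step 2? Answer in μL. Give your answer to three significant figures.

Step 1: 1.2 mL + 3.6 mL = 4.8 mL total → factor 4.8/1.2 = 4
Step 2: v brought to 800 μL → factor = 800 μL/v
Step 3: 0.2 mL + 400 μL = 0.6 mL total → factor 0.6/0.2 = 3
Step 4: 0.5 mL + 7.5 mL = 8 mL total → factor 8/0.5 = 16
Step 5: 250 μL + 1000 μL = 1250 μL total → factor 1250/250 = 5
Product of known-step factors = 960
Overall factor = 10.0 g/L / (0.651 mg/L) = 15361
Step-2 factor = 15361 / 960 = 16.001
v = 800 μL / 16.001 = 50.0 μL

50.0 μL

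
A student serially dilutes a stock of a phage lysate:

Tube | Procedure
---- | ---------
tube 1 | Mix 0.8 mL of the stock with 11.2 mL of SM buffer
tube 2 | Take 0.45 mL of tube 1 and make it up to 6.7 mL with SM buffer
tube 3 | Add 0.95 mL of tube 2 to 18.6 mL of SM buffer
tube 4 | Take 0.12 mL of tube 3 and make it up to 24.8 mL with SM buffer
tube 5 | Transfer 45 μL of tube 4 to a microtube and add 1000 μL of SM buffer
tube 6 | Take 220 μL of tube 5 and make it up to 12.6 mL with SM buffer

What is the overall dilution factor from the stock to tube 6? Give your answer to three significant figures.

Step 1: 0.8 mL + 11.2 mL = 12 mL total → factor 12/0.8 = 15
Step 2: 0.45 mL brought to 6.7 mL → factor 6.7/0.45 = 14.889
Step 3: 0.95 mL + 18.6 mL = 19.55 mL total → factor 19.55/0.95 = 20.579
Step 4: 0.12 mL brought to 24.8 mL → factor 24.8/0.12 = 206.67
Step 5: 45 μL + 1000 μL = 1045 μL total → factor 1045/45 = 23.222
Step 6: 220 μL brought to 12.6 mL → factor 12600/220 = 57.273
Overall dilution factor = 15 × 14.889 × 20.579 × 206.67 × 23.222 × 57.273 = 1.2633 × 10^9

1.26 × 10^9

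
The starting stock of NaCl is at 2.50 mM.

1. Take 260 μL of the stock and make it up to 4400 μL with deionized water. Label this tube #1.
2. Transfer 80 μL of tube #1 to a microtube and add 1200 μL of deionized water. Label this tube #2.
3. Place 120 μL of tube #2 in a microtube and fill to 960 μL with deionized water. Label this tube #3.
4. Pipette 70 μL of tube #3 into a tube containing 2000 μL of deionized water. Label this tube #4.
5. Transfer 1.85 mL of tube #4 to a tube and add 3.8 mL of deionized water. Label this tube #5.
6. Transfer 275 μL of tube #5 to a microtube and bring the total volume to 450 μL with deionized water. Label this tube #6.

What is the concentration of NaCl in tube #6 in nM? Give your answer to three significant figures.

Step 1: 260 μL brought to 4400 μL → factor 4400/260 = 16.923
Step 2: 80 μL + 1200 μL = 1280 μL total → factor 1280/80 = 16
Step 3: 120 μL brought to 960 μL → factor 960/120 = 8
Step 4: 70 μL + 2000 μL = 2070 μL total → factor 2070/70 = 29.571
Step 5: 1.85 mL + 3.8 mL = 5.65 mL total → factor 5.65/1.85 = 3.0541
Step 6: 275 μL brought to 450 μL → factor 450/275 = 1.6364
Overall dilution factor = 16.923 × 16 × 8 × 29.571 × 3.0541 × 1.6364 = 3.2012 × 10^5
Final = 2.50 mM / 3.2012 × 10^5 = 7.809 × 10^-6 mM = 7.81 nM

7.81 nM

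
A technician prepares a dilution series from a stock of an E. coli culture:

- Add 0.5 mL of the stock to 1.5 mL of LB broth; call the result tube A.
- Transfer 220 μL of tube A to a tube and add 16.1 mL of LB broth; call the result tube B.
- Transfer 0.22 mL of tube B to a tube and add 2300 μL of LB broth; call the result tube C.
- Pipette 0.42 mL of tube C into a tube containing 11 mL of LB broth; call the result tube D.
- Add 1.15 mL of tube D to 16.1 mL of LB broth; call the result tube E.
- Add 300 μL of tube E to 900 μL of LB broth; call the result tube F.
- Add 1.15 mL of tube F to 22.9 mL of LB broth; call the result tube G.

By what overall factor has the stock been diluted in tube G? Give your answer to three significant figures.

1.16 × 10^8

Step 1: 0.5 mL + 1.5 mL = 2 mL total → factor 2/0.5 = 4
Step 2: 220 μL + 16.1 mL = 16320 μL total → factor 16320/220 = 74.182
Step 3: 0.22 mL + 2300 μL = 2.52 mL total → factor 2.52/0.22 = 11.455
Step 4: 0.42 mL + 11 mL = 11.42 mL total → factor 11.42/0.42 = 27.19
Step 5: 1.15 mL + 16.1 mL = 17.25 mL total → factor 17.25/1.15 = 15
Step 6: 300 μL + 900 μL = 1200 μL total → factor 1200/300 = 4
Step 7: 1.15 mL + 22.9 mL = 24.05 mL total → factor 24.05/1.15 = 20.913
Overall dilution factor = 4 × 74.182 × 11.455 × 27.19 × 15 × 4 × 20.913 = 1.1596 × 10^8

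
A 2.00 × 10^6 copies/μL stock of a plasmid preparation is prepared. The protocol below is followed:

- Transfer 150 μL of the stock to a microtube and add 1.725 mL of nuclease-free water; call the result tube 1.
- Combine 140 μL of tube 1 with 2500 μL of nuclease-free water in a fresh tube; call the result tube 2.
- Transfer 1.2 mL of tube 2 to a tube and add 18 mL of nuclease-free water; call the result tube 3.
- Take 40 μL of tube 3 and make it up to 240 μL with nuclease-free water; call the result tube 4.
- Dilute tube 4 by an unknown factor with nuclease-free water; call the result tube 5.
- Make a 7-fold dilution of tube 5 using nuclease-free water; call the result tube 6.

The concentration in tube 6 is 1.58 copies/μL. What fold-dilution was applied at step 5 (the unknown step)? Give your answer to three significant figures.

7.99-fold

Step 1: 150 μL + 1.725 mL = 1875 μL total → factor 1875/150 = 12.5
Step 2: 140 μL + 2500 μL = 2640 μL total → factor 2640/140 = 18.857
Step 3: 1.2 mL + 18 mL = 19.2 mL total → factor 19.2/1.2 = 16
Step 4: 40 μL brought to 240 μL → factor 240/40 = 6
Step 5: unknown factor x
Step 6: 7-fold → factor 7
Product of known-step factors = 1.584 × 10^5
Overall factor = 2.00 × 10^6 copies/μL / (1.58 copies/μL) = 1.2658 × 10^6
x = 1.2658 × 10^6 / 1.584 × 10^5 = 7.99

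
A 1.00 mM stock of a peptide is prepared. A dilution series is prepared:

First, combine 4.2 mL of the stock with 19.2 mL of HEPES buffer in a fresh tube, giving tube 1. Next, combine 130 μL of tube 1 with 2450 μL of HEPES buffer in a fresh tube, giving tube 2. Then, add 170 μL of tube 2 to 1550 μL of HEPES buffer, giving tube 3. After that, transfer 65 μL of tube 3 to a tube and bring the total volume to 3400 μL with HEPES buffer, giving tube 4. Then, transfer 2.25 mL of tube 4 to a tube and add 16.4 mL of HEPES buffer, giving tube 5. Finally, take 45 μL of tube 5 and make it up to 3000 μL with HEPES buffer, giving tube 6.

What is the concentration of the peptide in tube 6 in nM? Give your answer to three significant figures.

0.0309 nM

Step 1: 4.2 mL + 19.2 mL = 23.4 mL total → factor 23.4/4.2 = 5.5714
Step 2: 130 μL + 2450 μL = 2580 μL total → factor 2580/130 = 19.846
Step 3: 170 μL + 1550 μL = 1720 μL total → factor 1720/170 = 10.118
Step 4: 65 μL brought to 3400 μL → factor 3400/65 = 52.308
Step 5: 2.25 mL + 16.4 mL = 18.65 mL total → factor 18.65/2.25 = 8.2889
Step 6: 45 μL brought to 3000 μL → factor 3000/45 = 66.667
Overall dilution factor = 5.5714 × 19.846 × 10.118 × 52.308 × 8.2889 × 66.667 = 3.2337 × 10^7
Final = 1.00 mM / 3.2337 × 10^7 = 3.092 × 10^-8 mM = 0.0309 nM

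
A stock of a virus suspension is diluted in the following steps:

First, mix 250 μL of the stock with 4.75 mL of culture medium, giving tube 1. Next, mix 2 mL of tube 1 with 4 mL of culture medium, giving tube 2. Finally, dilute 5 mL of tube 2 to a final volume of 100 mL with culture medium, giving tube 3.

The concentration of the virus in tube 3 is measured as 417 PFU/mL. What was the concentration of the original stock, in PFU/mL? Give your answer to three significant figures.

5.00 × 10^5 PFU/mL

Step 1: 250 μL + 4.75 mL = 5000 μL total → factor 5000/250 = 20
Step 2: 2 mL + 4 mL = 6 mL total → factor 6/2 = 3
Step 3: 5 mL brought to 100 mL → factor 100/5 = 20
Overall dilution factor = 20 × 3 × 20 = 1200
Stock = 417 PFU/mL × 1200 = 5.00 × 10^5 PFU/mL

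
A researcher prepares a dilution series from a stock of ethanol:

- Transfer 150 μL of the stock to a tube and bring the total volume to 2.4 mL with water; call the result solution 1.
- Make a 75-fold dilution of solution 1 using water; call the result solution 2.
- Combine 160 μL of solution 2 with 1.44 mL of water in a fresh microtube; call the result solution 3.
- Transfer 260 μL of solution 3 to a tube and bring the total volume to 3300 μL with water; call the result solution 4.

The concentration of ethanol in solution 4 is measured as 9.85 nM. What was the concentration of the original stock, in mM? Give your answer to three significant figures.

Step 1: 150 μL brought to 2.4 mL → factor 2400/150 = 16
Step 2: 75-fold → factor 75
Step 3: 160 μL + 1.44 mL = 1600 μL total → factor 1600/160 = 10
Step 4: 260 μL brought to 3300 μL → factor 3300/260 = 12.692
Overall dilution factor = 16 × 75 × 10 × 12.692 = 1.5231 × 10^5
Stock = 9.85 nM × 1.5231 × 10^5 = 1.500 × 10^6 nM = 1.50 mM

1.50 mM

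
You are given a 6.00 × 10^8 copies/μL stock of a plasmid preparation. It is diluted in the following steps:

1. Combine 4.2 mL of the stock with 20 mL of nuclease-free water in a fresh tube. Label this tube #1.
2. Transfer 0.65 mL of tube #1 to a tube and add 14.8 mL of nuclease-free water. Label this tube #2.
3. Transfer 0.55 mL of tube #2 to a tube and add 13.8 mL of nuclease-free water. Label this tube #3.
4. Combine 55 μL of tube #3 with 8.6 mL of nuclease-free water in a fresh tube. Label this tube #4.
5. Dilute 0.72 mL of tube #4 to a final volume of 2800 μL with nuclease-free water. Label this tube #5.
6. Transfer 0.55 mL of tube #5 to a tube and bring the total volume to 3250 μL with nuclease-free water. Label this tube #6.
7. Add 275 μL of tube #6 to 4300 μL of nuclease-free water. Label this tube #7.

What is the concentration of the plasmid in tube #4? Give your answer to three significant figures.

1.07 × 10^3 copies/μL

Step 1: 4.2 mL + 20 mL = 24.2 mL total → factor 24.2/4.2 = 5.7619
Step 2: 0.65 mL + 14.8 mL = 15.45 mL total → factor 15.45/0.65 = 23.769
Step 3: 0.55 mL + 13.8 mL = 14.35 mL total → factor 14.35/0.55 = 26.091
Step 4: 55 μL + 8.6 mL = 8655 μL total → factor 8655/55 = 157.36
Dilution factor through tube #4 = 5.7619 × 23.769 × 26.091 × 157.36 = 5.6231 × 10^5
[tube #4] = 6.00 × 10^8 copies/μL / 5.6231 × 10^5 = 1.07 × 10^3 copies/μL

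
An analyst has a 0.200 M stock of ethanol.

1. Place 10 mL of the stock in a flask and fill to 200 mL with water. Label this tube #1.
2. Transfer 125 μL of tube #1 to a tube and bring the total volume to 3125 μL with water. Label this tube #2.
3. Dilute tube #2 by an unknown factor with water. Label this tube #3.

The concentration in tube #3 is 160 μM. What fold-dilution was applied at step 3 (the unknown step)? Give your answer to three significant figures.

2.50-fold

Step 1: 10 mL brought to 200 mL → factor 200/10 = 20
Step 2: 125 μL brought to 3125 μL → factor 3125/125 = 25
Step 3: unknown factor x
Product of known-step factors = 500
Overall factor = 0.200 M / (160 μM) = 1250
x = 1250 / 500 = 2.50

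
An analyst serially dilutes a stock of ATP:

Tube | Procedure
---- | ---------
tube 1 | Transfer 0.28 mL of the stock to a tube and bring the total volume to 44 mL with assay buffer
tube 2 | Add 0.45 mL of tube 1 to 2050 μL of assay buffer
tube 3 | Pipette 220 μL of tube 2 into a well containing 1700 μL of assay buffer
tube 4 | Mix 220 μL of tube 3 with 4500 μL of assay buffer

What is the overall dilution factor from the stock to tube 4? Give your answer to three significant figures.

Step 1: 0.28 mL brought to 44 mL → factor 44/0.28 = 157.14
Step 2: 0.45 mL + 2050 μL = 2.5 mL total → factor 2.5/0.45 = 5.5556
Step 3: 220 μL + 1700 μL = 1920 μL total → factor 1920/220 = 8.7273
Step 4: 220 μL + 4500 μL = 4720 μL total → factor 4720/220 = 21.455
Overall dilution factor = 157.14 × 5.5556 × 8.7273 × 21.455 = 1.6346 × 10^5

1.63 × 10^5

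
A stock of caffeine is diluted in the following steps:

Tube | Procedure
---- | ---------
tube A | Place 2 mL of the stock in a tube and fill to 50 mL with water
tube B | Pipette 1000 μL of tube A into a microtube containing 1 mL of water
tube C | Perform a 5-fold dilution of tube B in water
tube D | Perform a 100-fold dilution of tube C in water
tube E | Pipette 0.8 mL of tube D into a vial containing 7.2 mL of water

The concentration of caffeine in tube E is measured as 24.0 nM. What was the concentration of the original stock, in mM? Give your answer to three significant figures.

6.00 mM

Step 1: 2 mL brought to 50 mL → factor 50/2 = 25
Step 2: 1000 μL + 1 mL = 2000 μL total → factor 2000/1000 = 2
Step 3: 5-fold → factor 5
Step 4: 100-fold → factor 100
Step 5: 0.8 mL + 7.2 mL = 8 mL total → factor 8/0.8 = 10
Overall dilution factor = 25 × 2 × 5 × 100 × 10 = 2.5 × 10^5
Stock = 24.0 nM × 2.5 × 10^5 = 6.000 × 10^6 nM = 6.00 mM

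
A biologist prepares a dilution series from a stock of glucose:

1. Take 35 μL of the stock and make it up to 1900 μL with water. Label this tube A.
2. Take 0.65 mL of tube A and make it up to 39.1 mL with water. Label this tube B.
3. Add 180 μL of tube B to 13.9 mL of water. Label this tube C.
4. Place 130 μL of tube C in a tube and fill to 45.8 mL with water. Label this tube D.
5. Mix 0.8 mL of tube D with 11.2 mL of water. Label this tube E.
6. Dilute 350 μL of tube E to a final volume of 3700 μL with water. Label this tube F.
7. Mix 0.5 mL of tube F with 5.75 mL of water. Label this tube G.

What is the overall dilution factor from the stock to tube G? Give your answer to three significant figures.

Step 1: 35 μL brought to 1900 μL → factor 1900/35 = 54.286
Step 2: 0.65 mL brought to 39.1 mL → factor 39.1/0.65 = 60.154
Step 3: 180 μL + 13.9 mL = 14080 μL total → factor 14080/180 = 78.222
Step 4: 130 μL brought to 45.8 mL → factor 45800/130 = 352.31
Step 5: 0.8 mL + 11.2 mL = 12 mL total → factor 12/0.8 = 15
Step 6: 350 μL brought to 3700 μL → factor 3700/350 = 10.571
Step 7: 0.5 mL + 5.75 mL = 6.25 mL total → factor 6.25/0.5 = 12.5
Overall dilution factor = 54.286 × 60.154 × 78.222 × 352.31 × 15 × 10.571 × 12.5 = 1.7838 × 10^11

1.78 × 10^11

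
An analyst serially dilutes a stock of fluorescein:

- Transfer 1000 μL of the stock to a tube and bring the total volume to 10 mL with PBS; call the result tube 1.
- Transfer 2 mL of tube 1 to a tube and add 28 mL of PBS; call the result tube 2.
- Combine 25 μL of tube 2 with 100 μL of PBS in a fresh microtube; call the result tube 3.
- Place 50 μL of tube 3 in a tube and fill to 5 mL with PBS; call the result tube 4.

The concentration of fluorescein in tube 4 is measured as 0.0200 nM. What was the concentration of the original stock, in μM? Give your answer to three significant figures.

1.50 μM

Step 1: 1000 μL brought to 10 mL → factor 10000/1000 = 10
Step 2: 2 mL + 28 mL = 30 mL total → factor 30/2 = 15
Step 3: 25 μL + 100 μL = 125 μL total → factor 125/25 = 5
Step 4: 50 μL brought to 5 mL → factor 5000/50 = 100
Overall dilution factor = 10 × 15 × 5 × 100 = 75000
Stock = 0.0200 nM × 75000 = 1500 nM = 1.50 μM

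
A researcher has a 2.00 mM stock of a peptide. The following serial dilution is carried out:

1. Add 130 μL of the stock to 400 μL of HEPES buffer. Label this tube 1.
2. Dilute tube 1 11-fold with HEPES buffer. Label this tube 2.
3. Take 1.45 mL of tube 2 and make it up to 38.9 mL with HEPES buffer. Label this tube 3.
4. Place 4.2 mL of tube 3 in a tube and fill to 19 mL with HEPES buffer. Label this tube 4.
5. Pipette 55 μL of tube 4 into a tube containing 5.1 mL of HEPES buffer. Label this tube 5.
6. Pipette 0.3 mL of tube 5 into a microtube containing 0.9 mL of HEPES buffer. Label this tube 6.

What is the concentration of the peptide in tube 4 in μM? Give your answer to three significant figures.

Step 1: 130 μL + 400 μL = 530 μL total → factor 530/130 = 4.0769
Step 2: 11-fold → factor 11
Step 3: 1.45 mL brought to 38.9 mL → factor 38.9/1.45 = 26.828
Step 4: 4.2 mL brought to 19 mL → factor 19/4.2 = 4.5238
Dilution factor through tube 4 = 4.0769 × 11 × 26.828 × 4.5238 = 5442.7
[tube 4] = 2.00 mM / 5442.7 = 0.0003675 mM = 0.367 μM

0.367 μM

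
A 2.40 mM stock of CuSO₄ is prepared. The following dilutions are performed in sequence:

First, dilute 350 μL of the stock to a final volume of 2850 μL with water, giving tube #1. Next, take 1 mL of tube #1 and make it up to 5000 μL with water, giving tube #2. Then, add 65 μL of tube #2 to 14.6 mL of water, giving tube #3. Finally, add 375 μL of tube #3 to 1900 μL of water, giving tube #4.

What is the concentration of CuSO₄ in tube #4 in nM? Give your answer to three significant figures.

43.1 nM

Step 1: 350 μL brought to 2850 μL → factor 2850/350 = 8.1429
Step 2: 1 mL brought to 5000 μL → factor 5/1 = 5
Step 3: 65 μL + 14.6 mL = 14665 μL total → factor 14665/65 = 225.62
Step 4: 375 μL + 1900 μL = 2275 μL total → factor 2275/375 = 6.0667
Overall dilution factor = 8.1429 × 5 × 225.62 × 6.0667 = 55727
Final = 2.40 mM / 55727 = 4.307 × 10^-5 mM = 43.1 nM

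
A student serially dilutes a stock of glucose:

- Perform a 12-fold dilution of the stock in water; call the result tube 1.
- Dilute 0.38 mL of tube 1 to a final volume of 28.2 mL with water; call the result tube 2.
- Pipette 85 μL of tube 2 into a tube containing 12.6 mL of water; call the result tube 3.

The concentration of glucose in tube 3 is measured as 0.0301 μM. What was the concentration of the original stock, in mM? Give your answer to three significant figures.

4.00 mM

Step 1: 12-fold → factor 12
Step 2: 0.38 mL brought to 28.2 mL → factor 28.2/0.38 = 74.211
Step 3: 85 μL + 12.6 mL = 12685 μL total → factor 12685/85 = 149.24
Overall dilution factor = 12 × 74.211 × 149.24 = 1.329 × 10^5
Stock = 0.0301 μM × 1.329 × 10^5 = 4000 μM = 4.00 mM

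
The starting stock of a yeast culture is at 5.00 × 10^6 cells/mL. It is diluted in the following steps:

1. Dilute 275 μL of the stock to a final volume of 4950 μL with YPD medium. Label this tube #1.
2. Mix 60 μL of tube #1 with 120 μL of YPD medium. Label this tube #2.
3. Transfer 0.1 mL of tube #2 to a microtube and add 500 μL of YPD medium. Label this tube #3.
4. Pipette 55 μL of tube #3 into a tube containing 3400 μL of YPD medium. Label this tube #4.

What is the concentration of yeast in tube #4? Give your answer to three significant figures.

246 cells/mL

Step 1: 275 μL brought to 4950 μL → factor 4950/275 = 18
Step 2: 60 μL + 120 μL = 180 μL total → factor 180/60 = 3
Step 3: 0.1 mL + 500 μL = 0.6 mL total → factor 0.6/0.1 = 6
Step 4: 55 μL + 3400 μL = 3455 μL total → factor 3455/55 = 62.818
Overall dilution factor = 18 × 3 × 6 × 62.818 = 20353
Final = 5.00 × 10^6 cells/mL / 20353 = 246 cells/mL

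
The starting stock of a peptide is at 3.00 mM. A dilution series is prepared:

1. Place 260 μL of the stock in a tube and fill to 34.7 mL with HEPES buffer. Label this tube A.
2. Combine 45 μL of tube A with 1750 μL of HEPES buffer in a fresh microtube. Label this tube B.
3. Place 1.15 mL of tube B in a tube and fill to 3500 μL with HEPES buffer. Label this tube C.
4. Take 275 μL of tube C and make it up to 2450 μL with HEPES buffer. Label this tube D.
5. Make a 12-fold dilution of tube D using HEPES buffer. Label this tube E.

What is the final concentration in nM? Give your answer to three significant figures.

1.73 nM

Step 1: 260 μL brought to 34.7 mL → factor 34700/260 = 133.46
Step 2: 45 μL + 1750 μL = 1795 μL total → factor 1795/45 = 39.889
Step 3: 1.15 mL brought to 3500 μL → factor 3.5/1.15 = 3.0435
Step 4: 275 μL brought to 2450 μL → factor 2450/275 = 8.9091
Step 5: 12-fold → factor 12
Overall dilution factor = 133.46 × 39.889 × 3.0435 × 8.9091 × 12 = 1.7322 × 10^6
Final = 3.00 mM / 1.7322 × 10^6 = 1.732 × 10^-6 mM = 1.73 nM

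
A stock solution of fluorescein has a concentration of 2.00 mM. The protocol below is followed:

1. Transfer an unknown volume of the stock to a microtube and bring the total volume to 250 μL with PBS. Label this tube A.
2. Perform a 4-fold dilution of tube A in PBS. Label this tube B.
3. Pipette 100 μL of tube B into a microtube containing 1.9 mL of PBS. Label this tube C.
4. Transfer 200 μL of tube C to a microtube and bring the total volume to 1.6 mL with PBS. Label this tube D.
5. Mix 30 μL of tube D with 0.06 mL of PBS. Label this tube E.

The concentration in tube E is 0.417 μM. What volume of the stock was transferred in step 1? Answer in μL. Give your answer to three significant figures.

100 μL

Step 1: v brought to 250 μL → factor = 250 μL/v
Step 2: 4-fold → factor 4
Step 3: 100 μL + 1.9 mL = 2000 μL total → factor 2000/100 = 20
Step 4: 200 μL brought to 1.6 mL → factor 1600/200 = 8
Step 5: 30 μL + 0.06 mL = 90 μL total → factor 90/30 = 3
Product of known-step factors = 1920
Overall factor = 2.00 mM / (0.417 μM) = 4796.2
Step-1 factor = 4796.2 / 1920 = 2.498
v = 250 μL / 2.498 = 100 μL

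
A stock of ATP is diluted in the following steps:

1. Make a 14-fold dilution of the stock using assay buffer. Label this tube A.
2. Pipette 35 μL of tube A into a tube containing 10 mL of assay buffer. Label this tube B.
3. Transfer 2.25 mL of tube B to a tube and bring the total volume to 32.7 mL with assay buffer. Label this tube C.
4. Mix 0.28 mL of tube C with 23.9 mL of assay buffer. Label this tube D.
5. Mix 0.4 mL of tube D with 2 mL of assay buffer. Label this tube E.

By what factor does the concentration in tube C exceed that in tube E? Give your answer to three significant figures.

518

Step 1: 14-fold → factor 14
Step 2: 35 μL + 10 mL = 10035 μL total → factor 10035/35 = 286.71
Step 3: 2.25 mL brought to 32.7 mL → factor 32.7/2.25 = 14.533
Step 4: 0.28 mL + 23.9 mL = 24.18 mL total → factor 24.18/0.28 = 86.357
Step 5: 0.4 mL + 2 mL = 2.4 mL total → factor 2.4/0.4 = 6
Dilution factor to tube C = 58337; to tube E = 3.0227 × 10^7
[tube C]/[tube E] = (factor to tube E)/(factor to tube C) = 3.0227 × 10^7/58337 = 518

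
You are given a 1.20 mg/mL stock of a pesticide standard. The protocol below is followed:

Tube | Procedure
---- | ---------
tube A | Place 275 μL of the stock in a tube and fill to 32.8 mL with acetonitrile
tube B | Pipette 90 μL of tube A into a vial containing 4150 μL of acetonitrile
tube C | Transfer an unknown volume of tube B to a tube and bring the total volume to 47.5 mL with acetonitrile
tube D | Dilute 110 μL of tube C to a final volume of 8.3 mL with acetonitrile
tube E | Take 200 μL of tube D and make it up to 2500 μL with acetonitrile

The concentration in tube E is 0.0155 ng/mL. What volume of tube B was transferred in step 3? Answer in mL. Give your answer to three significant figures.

Step 1: 275 μL brought to 32.8 mL → factor 32800/275 = 119.27
Step 2: 90 μL + 4150 μL = 4240 μL total → factor 4240/90 = 47.111
Step 3: v brought to 47.5 mL → factor = 47.5 mL/v
Step 4: 110 μL brought to 8.3 mL → factor 8300/110 = 75.455
Step 5: 200 μL brought to 2500 μL → factor 2500/200 = 12.5
Product of known-step factors = 5.2998 × 10^6
Overall factor = 1.20 mg/mL / (0.0155 ng/mL) = 7.7419 × 10^7
Step-3 factor = 7.7419 × 10^7 / 5.2998 × 10^6 = 14.608
v = 47.5 mL / 14.608 = 3.25 mL

3.25 mL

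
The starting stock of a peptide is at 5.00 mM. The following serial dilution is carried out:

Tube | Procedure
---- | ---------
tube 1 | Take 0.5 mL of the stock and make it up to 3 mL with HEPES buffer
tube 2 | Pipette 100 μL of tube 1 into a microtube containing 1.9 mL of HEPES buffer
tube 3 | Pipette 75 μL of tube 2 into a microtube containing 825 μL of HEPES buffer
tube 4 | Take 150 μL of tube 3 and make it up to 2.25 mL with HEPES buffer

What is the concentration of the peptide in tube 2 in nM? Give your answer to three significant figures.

Step 1: 0.5 mL brought to 3 mL → factor 3/0.5 = 6
Step 2: 100 μL + 1.9 mL = 2000 μL total → factor 2000/100 = 20
Dilution factor through tube 2 = 6 × 20 = 120
[tube 2] = 5.00 mM / 120 = 0.04167 mM = 4.17 × 10^4 nM

4.17 × 10^4 nM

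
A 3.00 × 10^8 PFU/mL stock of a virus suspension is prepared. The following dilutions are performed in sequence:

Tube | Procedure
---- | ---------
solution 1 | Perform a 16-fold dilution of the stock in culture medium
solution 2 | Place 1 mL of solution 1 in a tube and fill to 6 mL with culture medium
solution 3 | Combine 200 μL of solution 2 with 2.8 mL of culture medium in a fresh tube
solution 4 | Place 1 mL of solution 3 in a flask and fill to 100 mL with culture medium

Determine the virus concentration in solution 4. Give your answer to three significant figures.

Step 1: 16-fold → factor 16
Step 2: 1 mL brought to 6 mL → factor 6/1 = 6
Step 3: 200 μL + 2.8 mL = 3000 μL total → factor 3000/200 = 15
Step 4: 1 mL brought to 100 mL → factor 100/1 = 100
Overall dilution factor = 16 × 6 × 15 × 100 = 1.44 × 10^5
Final = 3.00 × 10^8 PFU/mL / 1.44 × 10^5 = 2.08 × 10^3 PFU/mL

2.08 × 10^3 PFU/mL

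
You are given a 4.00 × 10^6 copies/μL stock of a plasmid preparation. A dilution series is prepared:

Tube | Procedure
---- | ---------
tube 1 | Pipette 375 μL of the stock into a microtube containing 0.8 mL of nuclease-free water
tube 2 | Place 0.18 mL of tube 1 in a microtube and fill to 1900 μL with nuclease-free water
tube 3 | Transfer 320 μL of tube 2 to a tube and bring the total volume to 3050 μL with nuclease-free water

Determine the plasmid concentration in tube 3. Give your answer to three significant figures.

1.27 × 10^4 copies/μL

Step 1: 375 μL + 0.8 mL = 1175 μL total → factor 1175/375 = 3.1333
Step 2: 0.18 mL brought to 1900 μL → factor 1.9/0.18 = 10.556
Step 3: 320 μL brought to 3050 μL → factor 3050/320 = 9.5312
Overall dilution factor = 3.1333 × 10.556 × 9.5312 = 315.24
Final = 4.00 × 10^6 copies/μL / 315.24 = 1.27 × 10^4 copies/μL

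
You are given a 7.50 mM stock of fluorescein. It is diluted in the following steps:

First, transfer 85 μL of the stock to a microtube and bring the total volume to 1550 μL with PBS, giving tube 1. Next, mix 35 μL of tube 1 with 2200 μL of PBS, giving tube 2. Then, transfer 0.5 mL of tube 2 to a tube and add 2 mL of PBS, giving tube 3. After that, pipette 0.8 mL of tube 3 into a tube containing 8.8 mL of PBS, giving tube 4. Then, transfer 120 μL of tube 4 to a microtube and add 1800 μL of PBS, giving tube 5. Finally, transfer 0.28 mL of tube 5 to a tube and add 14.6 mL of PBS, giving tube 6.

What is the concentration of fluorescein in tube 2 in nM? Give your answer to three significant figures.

Step 1: 85 μL brought to 1550 μL → factor 1550/85 = 18.235
Step 2: 35 μL + 2200 μL = 2235 μL total → factor 2235/35 = 63.857
Dilution factor through tube 2 = 18.235 × 63.857 = 1164.5
[tube 2] = 7.50 mM / 1164.5 = 0.006441 mM = 6.44 × 10^3 nM

6.44 × 10^3 nM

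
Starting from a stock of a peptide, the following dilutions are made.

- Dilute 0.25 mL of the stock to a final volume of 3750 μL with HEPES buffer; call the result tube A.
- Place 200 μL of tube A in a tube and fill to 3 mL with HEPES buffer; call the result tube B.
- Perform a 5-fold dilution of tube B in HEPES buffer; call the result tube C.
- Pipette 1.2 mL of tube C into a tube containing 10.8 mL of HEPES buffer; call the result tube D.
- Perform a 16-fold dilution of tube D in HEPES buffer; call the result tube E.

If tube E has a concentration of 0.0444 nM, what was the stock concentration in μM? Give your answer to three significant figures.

7.99 μM

Step 1: 0.25 mL brought to 3750 μL → factor 3.75/0.25 = 15
Step 2: 200 μL brought to 3 mL → factor 3000/200 = 15
Step 3: 5-fold → factor 5
Step 4: 1.2 mL + 10.8 mL = 12 mL total → factor 12/1.2 = 10
Step 5: 16-fold → factor 16
Overall dilution factor = 15 × 15 × 5 × 10 × 16 = 1.8 × 10^5
Stock = 0.0444 nM × 1.8 × 10^5 = 7992 nM = 7.99 μM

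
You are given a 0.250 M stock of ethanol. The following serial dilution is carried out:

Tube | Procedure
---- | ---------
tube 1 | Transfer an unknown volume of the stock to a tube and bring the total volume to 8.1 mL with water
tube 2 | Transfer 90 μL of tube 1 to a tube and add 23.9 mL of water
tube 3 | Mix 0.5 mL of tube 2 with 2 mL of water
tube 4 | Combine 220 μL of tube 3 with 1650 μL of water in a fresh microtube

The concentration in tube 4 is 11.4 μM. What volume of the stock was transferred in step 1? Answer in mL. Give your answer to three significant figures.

4.18 mL

Step 1: v brought to 8.1 mL → factor = 8.1 mL/v
Step 2: 90 μL + 23.9 mL = 23990 μL total → factor 23990/90 = 266.56
Step 3: 0.5 mL + 2 mL = 2.5 mL total → factor 2.5/0.5 = 5
Step 4: 220 μL + 1650 μL = 1870 μL total → factor 1870/220 = 8.5
Product of known-step factors = 11329
Overall factor = 0.250 M / (11.4 μM) = 21930
Step-1 factor = 21930 / 11329 = 1.9358
v = 8.1 mL / 1.9358 = 4.18 mL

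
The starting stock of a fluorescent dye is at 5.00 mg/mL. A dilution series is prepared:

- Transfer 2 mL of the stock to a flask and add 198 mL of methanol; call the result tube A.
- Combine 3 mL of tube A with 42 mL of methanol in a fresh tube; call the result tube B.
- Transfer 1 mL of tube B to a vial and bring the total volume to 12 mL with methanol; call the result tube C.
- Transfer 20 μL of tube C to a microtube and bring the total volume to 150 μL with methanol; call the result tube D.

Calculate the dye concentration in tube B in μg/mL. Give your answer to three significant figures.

3.33 μg/mL

Step 1: 2 mL + 198 mL = 200 mL total → factor 200/2 = 100
Step 2: 3 mL + 42 mL = 45 mL total → factor 45/3 = 15
Dilution factor through tube B = 100 × 15 = 1500
[tube B] = 5.00 mg/mL / 1500 = 0.003333 mg/mL = 3.33 μg/mL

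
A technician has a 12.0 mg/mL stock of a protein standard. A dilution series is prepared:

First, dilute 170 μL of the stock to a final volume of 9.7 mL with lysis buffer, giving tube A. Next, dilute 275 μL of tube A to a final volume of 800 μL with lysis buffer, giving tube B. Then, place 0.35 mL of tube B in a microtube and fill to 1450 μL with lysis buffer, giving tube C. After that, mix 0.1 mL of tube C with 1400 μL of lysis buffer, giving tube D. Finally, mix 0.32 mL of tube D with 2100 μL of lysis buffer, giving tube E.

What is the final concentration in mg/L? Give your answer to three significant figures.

Step 1: 170 μL brought to 9.7 mL → factor 9700/170 = 57.059
Step 2: 275 μL brought to 800 μL → factor 800/275 = 2.9091
Step 3: 0.35 mL brought to 1450 μL → factor 1.45/0.35 = 4.1429
Step 4: 0.1 mL + 1400 μL = 1.5 mL total → factor 1.5/0.1 = 15
Step 5: 0.32 mL + 2100 μL = 2.42 mL total → factor 2.42/0.32 = 7.5625
Overall dilution factor = 57.059 × 2.9091 × 4.1429 × 15 × 7.5625 = 78008
Final = 12.0 mg/mL / 78008 = 0.0001538 mg/mL = 0.154 mg/L

0.154 mg/L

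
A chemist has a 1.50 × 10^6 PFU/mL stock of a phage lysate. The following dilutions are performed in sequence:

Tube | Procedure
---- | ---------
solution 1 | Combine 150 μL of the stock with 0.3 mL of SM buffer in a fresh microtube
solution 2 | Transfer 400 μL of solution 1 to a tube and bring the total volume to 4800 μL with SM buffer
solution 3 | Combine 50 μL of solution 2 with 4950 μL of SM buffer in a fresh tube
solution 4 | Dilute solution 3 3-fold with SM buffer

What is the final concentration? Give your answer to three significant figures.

Step 1: 150 μL + 0.3 mL = 450 μL total → factor 450/150 = 3
Step 2: 400 μL brought to 4800 μL → factor 4800/400 = 12
Step 3: 50 μL + 4950 μL = 5000 μL total → factor 5000/50 = 100
Step 4: 3-fold → factor 3
Overall dilution factor = 3 × 12 × 100 × 3 = 10800
Final = 1.50 × 10^6 PFU/mL / 10800 = 139 PFU/mL

139 PFU/mL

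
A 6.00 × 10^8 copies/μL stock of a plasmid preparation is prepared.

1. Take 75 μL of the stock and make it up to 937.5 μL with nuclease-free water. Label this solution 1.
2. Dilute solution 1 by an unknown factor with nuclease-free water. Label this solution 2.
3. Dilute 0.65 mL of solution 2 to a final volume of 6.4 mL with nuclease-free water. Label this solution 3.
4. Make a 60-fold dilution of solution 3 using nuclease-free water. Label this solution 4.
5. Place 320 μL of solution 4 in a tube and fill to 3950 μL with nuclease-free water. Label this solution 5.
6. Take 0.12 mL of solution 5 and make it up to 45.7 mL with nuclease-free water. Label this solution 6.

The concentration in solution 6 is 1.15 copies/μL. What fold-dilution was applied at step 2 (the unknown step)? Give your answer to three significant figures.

15.0-fold

Step 1: 75 μL brought to 937.5 μL → factor 937.5/75 = 12.5
Step 2: unknown factor x
Step 3: 0.65 mL brought to 6.4 mL → factor 6.4/0.65 = 9.8462
Step 4: 60-fold → factor 60
Step 5: 320 μL brought to 3950 μL → factor 3950/320 = 12.344
Step 6: 0.12 mL brought to 45.7 mL → factor 45.7/0.12 = 380.83
Product of known-step factors = 3.4714 × 10^7
Overall factor = 6.00 × 10^8 copies/μL / (1.15 copies/μL) = 5.2174 × 10^8
x = 5.2174 × 10^8 / 3.4714 × 10^7 = 15.0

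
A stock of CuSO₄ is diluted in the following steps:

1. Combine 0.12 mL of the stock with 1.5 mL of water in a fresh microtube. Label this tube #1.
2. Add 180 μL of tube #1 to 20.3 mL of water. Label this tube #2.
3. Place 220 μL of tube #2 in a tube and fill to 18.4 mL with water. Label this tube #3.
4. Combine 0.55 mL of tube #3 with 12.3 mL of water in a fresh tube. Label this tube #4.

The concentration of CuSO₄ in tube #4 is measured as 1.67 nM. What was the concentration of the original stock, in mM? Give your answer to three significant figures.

5.01 mM

Step 1: 0.12 mL + 1.5 mL = 1.62 mL total → factor 1.62/0.12 = 13.5
Step 2: 180 μL + 20.3 mL = 20480 μL total → factor 20480/180 = 113.78
Step 3: 220 μL brought to 18.4 mL → factor 18400/220 = 83.636
Step 4: 0.55 mL + 12.3 mL = 12.85 mL total → factor 12.85/0.55 = 23.364
Overall dilution factor = 13.5 × 113.78 × 83.636 × 23.364 = 3.0014 × 10^6
Stock = 1.67 nM × 3.0014 × 10^6 = 5.012 × 10^6 nM = 5.01 mM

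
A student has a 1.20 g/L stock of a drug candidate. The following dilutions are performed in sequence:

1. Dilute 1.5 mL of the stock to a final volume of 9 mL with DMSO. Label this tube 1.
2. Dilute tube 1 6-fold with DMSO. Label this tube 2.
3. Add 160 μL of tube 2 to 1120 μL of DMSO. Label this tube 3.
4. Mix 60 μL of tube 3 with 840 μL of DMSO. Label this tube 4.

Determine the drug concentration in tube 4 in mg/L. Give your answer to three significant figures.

Step 1: 1.5 mL brought to 9 mL → factor 9/1.5 = 6
Step 2: 6-fold → factor 6
Step 3: 160 μL + 1120 μL = 1280 μL total → factor 1280/160 = 8
Step 4: 60 μL + 840 μL = 900 μL total → factor 900/60 = 15
Overall dilution factor = 6 × 6 × 8 × 15 = 4320
Final = 1.20 g/L / 4320 = 0.0002778 g/L = 0.278 mg/L

0.278 mg/L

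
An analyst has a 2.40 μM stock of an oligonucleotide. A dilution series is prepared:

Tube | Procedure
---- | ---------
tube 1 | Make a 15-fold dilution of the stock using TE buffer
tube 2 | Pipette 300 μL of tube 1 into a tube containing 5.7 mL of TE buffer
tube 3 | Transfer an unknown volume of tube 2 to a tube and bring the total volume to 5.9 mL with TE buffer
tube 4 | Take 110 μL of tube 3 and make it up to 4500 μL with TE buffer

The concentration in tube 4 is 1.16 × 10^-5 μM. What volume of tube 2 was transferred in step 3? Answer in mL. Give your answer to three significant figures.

Step 1: 15-fold → factor 15
Step 2: 300 μL + 5.7 mL = 6000 μL total → factor 6000/300 = 20
Step 3: v brought to 5.9 mL → factor = 5.9 mL/v
Step 4: 110 μL brought to 4500 μL → factor 4500/110 = 40.909
Product of known-step factors = 12273
Overall factor = 2.40 μM / (1.16 × 10^-5 μM) = 2.069 × 10^5
Step-3 factor = 2.069 × 10^5 / 12273 = 16.858
v = 5.9 mL / 16.858 = 0.350 mL

0.350 mL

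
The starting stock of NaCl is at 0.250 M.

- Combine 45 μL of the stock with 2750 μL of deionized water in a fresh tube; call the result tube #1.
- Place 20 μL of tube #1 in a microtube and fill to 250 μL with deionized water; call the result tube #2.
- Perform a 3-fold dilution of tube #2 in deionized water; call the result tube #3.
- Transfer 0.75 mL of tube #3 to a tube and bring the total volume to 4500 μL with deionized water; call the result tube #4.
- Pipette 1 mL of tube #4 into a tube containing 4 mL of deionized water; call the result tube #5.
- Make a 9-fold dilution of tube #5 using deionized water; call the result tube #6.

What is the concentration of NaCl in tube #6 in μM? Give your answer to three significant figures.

Step 1: 45 μL + 2750 μL = 2795 μL total → factor 2795/45 = 62.111
Step 2: 20 μL brought to 250 μL → factor 250/20 = 12.5
Step 3: 3-fold → factor 3
Step 4: 0.75 mL brought to 4500 μL → factor 4.5/0.75 = 6
Step 5: 1 mL + 4 mL = 5 mL total → factor 5/1 = 5
Step 6: 9-fold → factor 9
Overall dilution factor = 62.111 × 12.5 × 3 × 6 × 5 × 9 = 6.2888 × 10^5
Final = 0.250 M / 6.2888 × 10^5 = 3.975 × 10^-7 M = 0.398 μM

0.398 μM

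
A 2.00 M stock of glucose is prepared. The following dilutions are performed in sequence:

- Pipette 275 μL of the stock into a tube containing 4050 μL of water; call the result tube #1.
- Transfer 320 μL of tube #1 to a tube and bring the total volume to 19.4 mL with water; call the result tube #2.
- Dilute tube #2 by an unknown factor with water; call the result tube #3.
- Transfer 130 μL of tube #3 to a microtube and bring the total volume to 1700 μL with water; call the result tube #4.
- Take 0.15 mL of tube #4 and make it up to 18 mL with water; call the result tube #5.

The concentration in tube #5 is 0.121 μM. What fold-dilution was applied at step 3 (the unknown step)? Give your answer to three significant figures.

Step 1: 275 μL + 4050 μL = 4325 μL total → factor 4325/275 = 15.727
Step 2: 320 μL brought to 19.4 mL → factor 19400/320 = 60.625
Step 3: unknown factor x
Step 4: 130 μL brought to 1700 μL → factor 1700/130 = 13.077
Step 5: 0.15 mL brought to 18 mL → factor 18/0.15 = 120
Product of known-step factors = 1.4962 × 10^6
Overall factor = 2.00 M / (0.121 μM) = 1.6529 × 10^7
x = 1.6529 × 10^7 / 1.4962 × 10^6 = 11.0

11.0-fold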